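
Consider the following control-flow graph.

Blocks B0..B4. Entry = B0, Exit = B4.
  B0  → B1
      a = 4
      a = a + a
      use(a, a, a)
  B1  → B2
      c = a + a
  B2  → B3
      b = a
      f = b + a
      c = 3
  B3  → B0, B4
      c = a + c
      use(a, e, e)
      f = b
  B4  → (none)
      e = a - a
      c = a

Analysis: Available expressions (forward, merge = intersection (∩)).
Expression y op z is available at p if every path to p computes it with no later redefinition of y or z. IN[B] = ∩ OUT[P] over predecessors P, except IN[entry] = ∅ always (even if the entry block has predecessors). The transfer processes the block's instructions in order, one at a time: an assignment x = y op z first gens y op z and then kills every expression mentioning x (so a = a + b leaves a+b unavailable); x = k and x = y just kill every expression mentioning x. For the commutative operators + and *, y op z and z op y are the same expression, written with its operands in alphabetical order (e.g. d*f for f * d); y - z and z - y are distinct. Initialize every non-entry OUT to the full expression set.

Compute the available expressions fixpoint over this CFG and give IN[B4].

Answer: {a+a, a+b}

Derivation:
Per-block solution:
  B0:   IN={}   OUT={}
  B1:   IN={}   OUT={a+a}
  B2:   IN={a+a}   OUT={a+a, a+b}
  B3:   IN={a+a, a+b}   OUT={a+a, a+b}
  B4:   IN={a+a, a+b}   OUT={a+a, a+b, a-a}

Merge at B4: IN[B4] = OUT[B3] = {a+a, a+b}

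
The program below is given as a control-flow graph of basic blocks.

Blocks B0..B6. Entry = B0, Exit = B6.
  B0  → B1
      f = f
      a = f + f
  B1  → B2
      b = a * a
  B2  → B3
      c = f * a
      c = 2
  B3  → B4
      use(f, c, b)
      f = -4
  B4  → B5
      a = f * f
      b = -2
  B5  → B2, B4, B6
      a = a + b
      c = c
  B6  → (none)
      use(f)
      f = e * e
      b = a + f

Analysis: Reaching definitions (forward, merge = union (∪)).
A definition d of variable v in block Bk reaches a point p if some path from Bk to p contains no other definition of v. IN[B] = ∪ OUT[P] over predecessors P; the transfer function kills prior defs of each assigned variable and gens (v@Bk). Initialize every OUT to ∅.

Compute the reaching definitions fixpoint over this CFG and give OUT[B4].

Fixpoint table:
  B0:   IN={}   OUT={a@B0, f@B0}
  B1:   IN={a@B0, f@B0}   OUT={a@B0, b@B1, f@B0}
  B2:   IN={a@B0, a@B5, b@B1, b@B4, c@B5, f@B0, f@B3}   OUT={a@B0, a@B5, b@B1, b@B4, c@B2, f@B0, f@B3}
  B3:   IN={a@B0, a@B5, b@B1, b@B4, c@B2, f@B0, f@B3}   OUT={a@B0, a@B5, b@B1, b@B4, c@B2, f@B3}
  B4:   IN={a@B0, a@B5, b@B1, b@B4, c@B2, c@B5, f@B3}   OUT={a@B4, b@B4, c@B2, c@B5, f@B3}
  B5:   IN={a@B4, b@B4, c@B2, c@B5, f@B3}   OUT={a@B5, b@B4, c@B5, f@B3}
  B6:   IN={a@B5, b@B4, c@B5, f@B3}   OUT={a@B5, b@B6, c@B5, f@B6}

Merge at B4: IN[B4] = OUT[B3] ⊔ OUT[B5] = {a@B0, a@B5, b@B1, b@B4, c@B2, c@B5, f@B3}
Applying B4's transfer function to that IN value gives OUT[B4] (row B4 above).

Answer: {a@B4, b@B4, c@B2, c@B5, f@B3}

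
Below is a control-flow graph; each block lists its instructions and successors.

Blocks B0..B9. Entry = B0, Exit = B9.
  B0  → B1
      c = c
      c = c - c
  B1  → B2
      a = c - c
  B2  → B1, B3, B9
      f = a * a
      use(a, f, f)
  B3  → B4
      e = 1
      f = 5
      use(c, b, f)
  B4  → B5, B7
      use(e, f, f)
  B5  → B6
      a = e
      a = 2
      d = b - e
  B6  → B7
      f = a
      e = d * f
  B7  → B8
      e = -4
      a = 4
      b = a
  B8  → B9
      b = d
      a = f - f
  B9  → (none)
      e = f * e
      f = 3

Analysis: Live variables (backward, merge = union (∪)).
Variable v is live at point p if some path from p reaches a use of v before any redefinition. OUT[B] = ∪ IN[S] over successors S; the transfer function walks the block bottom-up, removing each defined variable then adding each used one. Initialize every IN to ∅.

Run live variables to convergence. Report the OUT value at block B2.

Per-block solution:
  B0:  IN={b, c, d, e}  OUT={b, c, d, e}
  B1:  IN={b, c, d, e}  OUT={a, b, c, d, e}
  B2:  IN={a, b, c, d, e}  OUT={b, c, d, e, f}
  B3:  IN={b, c, d}  OUT={b, d, e, f}
  B4:  IN={b, d, e, f}  OUT={b, d, e, f}
  B5:  IN={b, e}  OUT={a, d}
  B6:  IN={a, d}  OUT={d, f}
  B7:  IN={d, f}  OUT={d, e, f}
  B8:  IN={d, e, f}  OUT={e, f}
  B9:  IN={e, f}  OUT={}

Merge at B2: OUT[B2] = IN[B1] ⊔ IN[B3] ⊔ IN[B9] = {b, c, d, e, f}

Answer: {b, c, d, e, f}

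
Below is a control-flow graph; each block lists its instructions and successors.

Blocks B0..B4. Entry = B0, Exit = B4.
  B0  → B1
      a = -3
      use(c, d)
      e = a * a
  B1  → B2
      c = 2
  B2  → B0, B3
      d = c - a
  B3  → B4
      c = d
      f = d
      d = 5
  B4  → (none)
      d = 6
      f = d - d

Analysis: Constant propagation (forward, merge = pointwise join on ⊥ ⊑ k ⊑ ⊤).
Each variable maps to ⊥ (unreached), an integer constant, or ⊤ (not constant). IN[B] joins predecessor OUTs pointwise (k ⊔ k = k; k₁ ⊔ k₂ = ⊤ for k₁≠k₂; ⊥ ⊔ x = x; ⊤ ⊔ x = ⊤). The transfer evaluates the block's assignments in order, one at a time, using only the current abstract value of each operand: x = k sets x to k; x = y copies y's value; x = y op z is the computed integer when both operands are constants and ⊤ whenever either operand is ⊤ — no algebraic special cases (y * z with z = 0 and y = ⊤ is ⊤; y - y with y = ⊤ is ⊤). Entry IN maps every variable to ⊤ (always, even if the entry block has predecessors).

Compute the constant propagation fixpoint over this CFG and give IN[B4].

Per-block solution:
  B0:  IN=(all ⊤)  OUT={a:-3, e:9; rest ⊤}
  B1:  IN={a:-3, e:9; rest ⊤}  OUT={a:-3, c:2, e:9; rest ⊤}
  B2:  IN={a:-3, c:2, e:9; rest ⊤}  OUT={a:-3, c:2, d:5, e:9; rest ⊤}
  B3:  IN={a:-3, c:2, d:5, e:9; rest ⊤}  OUT={a:-3, c:5, d:5, e:9, f:5; rest ⊤}
  B4:  IN={a:-3, c:5, d:5, e:9, f:5; rest ⊤}  OUT={a:-3, c:5, d:6, e:9, f:0; rest ⊤}

Merge at B4: IN[B4] = OUT[B3] = {a: -3, b: ⊤, c: 5, d: 5, e: 9, f: 5}

Answer: {a: -3, b: ⊤, c: 5, d: 5, e: 9, f: 5}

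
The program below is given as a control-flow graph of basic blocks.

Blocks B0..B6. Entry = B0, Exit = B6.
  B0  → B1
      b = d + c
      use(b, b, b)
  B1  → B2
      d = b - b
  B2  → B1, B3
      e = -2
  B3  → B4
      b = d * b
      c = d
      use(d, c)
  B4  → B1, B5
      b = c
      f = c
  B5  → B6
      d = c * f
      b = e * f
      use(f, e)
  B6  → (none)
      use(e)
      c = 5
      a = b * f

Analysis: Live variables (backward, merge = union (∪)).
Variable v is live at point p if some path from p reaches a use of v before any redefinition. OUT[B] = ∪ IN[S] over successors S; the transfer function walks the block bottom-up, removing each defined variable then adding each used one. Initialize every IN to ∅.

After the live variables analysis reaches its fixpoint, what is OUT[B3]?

Converged values:
  B0: | IN={c, d} | OUT={b}
  B1: | IN={b} | OUT={b, d}
  B2: | IN={b, d} | OUT={b, d, e}
  B3: | IN={b, d, e} | OUT={c, e}
  B4: | IN={c, e} | OUT={b, c, e, f}
  B5: | IN={c, e, f} | OUT={b, e, f}
  B6: | IN={b, e, f} | OUT={}

Merge at B3: OUT[B3] = IN[B4] = {c, e}

Answer: {c, e}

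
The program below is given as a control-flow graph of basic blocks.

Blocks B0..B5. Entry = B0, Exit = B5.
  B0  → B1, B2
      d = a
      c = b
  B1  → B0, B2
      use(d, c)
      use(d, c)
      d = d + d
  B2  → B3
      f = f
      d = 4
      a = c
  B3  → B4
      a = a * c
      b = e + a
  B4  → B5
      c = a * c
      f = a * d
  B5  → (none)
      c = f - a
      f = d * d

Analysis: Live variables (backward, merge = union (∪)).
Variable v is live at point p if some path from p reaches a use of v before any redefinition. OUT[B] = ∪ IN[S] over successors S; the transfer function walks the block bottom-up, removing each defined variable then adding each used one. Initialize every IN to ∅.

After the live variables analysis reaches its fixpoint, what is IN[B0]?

Answer: {a, b, e, f}

Derivation:
Fixpoint table:
  B0:   IN={a, b, e, f}   OUT={a, b, c, d, e, f}
  B1:   IN={a, b, c, d, e, f}   OUT={a, b, c, e, f}
  B2:   IN={c, e, f}   OUT={a, c, d, e}
  B3:   IN={a, c, d, e}   OUT={a, c, d}
  B4:   IN={a, c, d}   OUT={a, d, f}
  B5:   IN={a, d, f}   OUT={}

Merge at B0: OUT[B0] = IN[B1] ⊔ IN[B2] = {a, b, c, d, e, f}
Applying B0's transfer function to that OUT value gives IN[B0] (row B0 above).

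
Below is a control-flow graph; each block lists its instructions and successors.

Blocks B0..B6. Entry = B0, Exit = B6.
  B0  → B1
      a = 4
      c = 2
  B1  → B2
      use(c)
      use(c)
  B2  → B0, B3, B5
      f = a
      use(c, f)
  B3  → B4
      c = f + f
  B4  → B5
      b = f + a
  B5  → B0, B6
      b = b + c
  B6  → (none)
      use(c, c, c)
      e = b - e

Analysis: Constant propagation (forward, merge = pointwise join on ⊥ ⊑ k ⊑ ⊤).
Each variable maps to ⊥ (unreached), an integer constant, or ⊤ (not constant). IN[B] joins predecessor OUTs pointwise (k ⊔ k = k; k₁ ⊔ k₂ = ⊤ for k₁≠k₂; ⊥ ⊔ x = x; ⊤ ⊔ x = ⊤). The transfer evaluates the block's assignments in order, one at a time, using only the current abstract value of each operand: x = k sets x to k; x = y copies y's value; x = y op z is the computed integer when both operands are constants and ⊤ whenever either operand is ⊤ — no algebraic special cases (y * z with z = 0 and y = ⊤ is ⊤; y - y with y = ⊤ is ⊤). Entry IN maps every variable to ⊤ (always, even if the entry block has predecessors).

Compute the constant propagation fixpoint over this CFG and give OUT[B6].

Converged values:
  B0:  IN=(all ⊤)  OUT={a:4, c:2; rest ⊤}
  B1:  IN={a:4, c:2; rest ⊤}  OUT={a:4, c:2; rest ⊤}
  B2:  IN={a:4, c:2; rest ⊤}  OUT={a:4, c:2, f:4; rest ⊤}
  B3:  IN={a:4, c:2, f:4; rest ⊤}  OUT={a:4, c:8, f:4; rest ⊤}
  B4:  IN={a:4, c:8, f:4; rest ⊤}  OUT={a:4, b:8, c:8, f:4; rest ⊤}
  B5:  IN={a:4, f:4; rest ⊤}  OUT={a:4, f:4; rest ⊤}
  B6:  IN={a:4, f:4; rest ⊤}  OUT={a:4, f:4; rest ⊤}

Merge at B6: IN[B6] = OUT[B5] = {a: 4, b: ⊤, c: ⊤, d: ⊤, e: ⊤, f: 4}
Applying B6's transfer function to that IN value gives OUT[B6] (row B6 above).

Answer: {a: 4, b: ⊤, c: ⊤, d: ⊤, e: ⊤, f: 4}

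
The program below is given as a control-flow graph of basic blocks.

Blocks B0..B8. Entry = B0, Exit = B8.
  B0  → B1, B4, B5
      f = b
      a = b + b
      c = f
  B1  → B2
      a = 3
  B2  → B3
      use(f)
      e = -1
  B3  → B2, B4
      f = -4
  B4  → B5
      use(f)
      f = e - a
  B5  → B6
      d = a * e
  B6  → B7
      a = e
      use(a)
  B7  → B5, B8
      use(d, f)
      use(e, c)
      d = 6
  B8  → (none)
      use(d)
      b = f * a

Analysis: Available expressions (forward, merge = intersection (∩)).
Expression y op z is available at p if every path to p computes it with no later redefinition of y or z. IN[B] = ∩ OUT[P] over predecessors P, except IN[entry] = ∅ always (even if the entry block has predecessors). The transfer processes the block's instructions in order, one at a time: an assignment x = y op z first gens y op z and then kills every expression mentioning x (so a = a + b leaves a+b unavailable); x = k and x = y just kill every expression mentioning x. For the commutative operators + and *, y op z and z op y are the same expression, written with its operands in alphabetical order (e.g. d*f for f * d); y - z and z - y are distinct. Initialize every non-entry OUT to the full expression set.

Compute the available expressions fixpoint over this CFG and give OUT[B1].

Per-block solution:
  B0:  IN={}  OUT={b+b}
  B1:  IN={b+b}  OUT={b+b}
  B2:  IN={b+b}  OUT={b+b}
  B3:  IN={b+b}  OUT={b+b}
  B4:  IN={b+b}  OUT={b+b, e-a}
  B5:  IN={b+b}  OUT={a*e, b+b}
  B6:  IN={a*e, b+b}  OUT={b+b}
  B7:  IN={b+b}  OUT={b+b}
  B8:  IN={b+b}  OUT={a*f}

Merge at B1: IN[B1] = OUT[B0] = {b+b}
Applying B1's transfer function to that IN value gives OUT[B1] (row B1 above).

Answer: {b+b}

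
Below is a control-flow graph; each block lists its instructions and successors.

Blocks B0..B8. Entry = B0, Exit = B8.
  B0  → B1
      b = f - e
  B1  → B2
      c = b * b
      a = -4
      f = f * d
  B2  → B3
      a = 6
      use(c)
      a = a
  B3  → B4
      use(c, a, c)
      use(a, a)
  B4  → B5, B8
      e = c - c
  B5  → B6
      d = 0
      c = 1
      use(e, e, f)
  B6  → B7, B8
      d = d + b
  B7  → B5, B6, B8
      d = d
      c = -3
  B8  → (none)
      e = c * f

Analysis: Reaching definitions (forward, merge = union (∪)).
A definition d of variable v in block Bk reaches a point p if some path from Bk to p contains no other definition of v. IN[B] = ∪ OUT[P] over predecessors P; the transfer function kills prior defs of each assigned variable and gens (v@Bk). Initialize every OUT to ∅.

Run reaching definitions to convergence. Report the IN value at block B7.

Answer: {a@B2, b@B0, c@B5, c@B7, d@B6, e@B4, f@B1}

Derivation:
Per-block solution:
  B0:   IN={}   OUT={b@B0}
  B1:   IN={b@B0}   OUT={a@B1, b@B0, c@B1, f@B1}
  B2:   IN={a@B1, b@B0, c@B1, f@B1}   OUT={a@B2, b@B0, c@B1, f@B1}
  B3:   IN={a@B2, b@B0, c@B1, f@B1}   OUT={a@B2, b@B0, c@B1, f@B1}
  B4:   IN={a@B2, b@B0, c@B1, f@B1}   OUT={a@B2, b@B0, c@B1, e@B4, f@B1}
  B5:   IN={a@B2, b@B0, c@B1, c@B7, d@B7, e@B4, f@B1}   OUT={a@B2, b@B0, c@B5, d@B5, e@B4, f@B1}
  B6:   IN={a@B2, b@B0, c@B5, c@B7, d@B5, d@B7, e@B4, f@B1}   OUT={a@B2, b@B0, c@B5, c@B7, d@B6, e@B4, f@B1}
  B7:   IN={a@B2, b@B0, c@B5, c@B7, d@B6, e@B4, f@B1}   OUT={a@B2, b@B0, c@B7, d@B7, e@B4, f@B1}
  B8:   IN={a@B2, b@B0, c@B1, c@B5, c@B7, d@B6, d@B7, e@B4, f@B1}   OUT={a@B2, b@B0, c@B1, c@B5, c@B7, d@B6, d@B7, e@B8, f@B1}

Merge at B7: IN[B7] = OUT[B6] = {a@B2, b@B0, c@B5, c@B7, d@B6, e@B4, f@B1}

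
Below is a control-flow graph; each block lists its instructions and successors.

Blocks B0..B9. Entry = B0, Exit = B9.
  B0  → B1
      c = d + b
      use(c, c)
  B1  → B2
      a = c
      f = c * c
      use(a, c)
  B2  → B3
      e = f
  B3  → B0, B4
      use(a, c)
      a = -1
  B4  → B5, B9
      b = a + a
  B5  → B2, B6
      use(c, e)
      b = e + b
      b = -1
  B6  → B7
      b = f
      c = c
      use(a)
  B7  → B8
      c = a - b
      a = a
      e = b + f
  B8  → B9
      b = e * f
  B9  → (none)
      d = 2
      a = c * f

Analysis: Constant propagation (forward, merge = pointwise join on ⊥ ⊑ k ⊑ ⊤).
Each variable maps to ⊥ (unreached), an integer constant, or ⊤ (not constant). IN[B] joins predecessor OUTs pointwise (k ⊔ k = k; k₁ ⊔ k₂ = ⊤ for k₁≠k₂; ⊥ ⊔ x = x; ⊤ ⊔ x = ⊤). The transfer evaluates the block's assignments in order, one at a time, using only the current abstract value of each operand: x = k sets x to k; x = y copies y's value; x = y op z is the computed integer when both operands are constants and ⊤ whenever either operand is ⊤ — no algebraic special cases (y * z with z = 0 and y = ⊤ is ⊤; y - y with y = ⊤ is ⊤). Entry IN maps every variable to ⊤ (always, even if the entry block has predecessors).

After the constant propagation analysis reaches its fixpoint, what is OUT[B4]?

Answer: {a: -1, b: -2, c: ⊤, d: ⊤, e: ⊤, f: ⊤}

Trace:
Converged values:
  B0:  IN=(all ⊤)  OUT=(all ⊤)
  B1:  IN=(all ⊤)  OUT=(all ⊤)
  B2:  IN=(all ⊤)  OUT=(all ⊤)
  B3:  IN=(all ⊤)  OUT={a:-1; rest ⊤}
  B4:  IN={a:-1; rest ⊤}  OUT={a:-1, b:-2; rest ⊤}
  B5:  IN={a:-1, b:-2; rest ⊤}  OUT={a:-1, b:-1; rest ⊤}
  B6:  IN={a:-1, b:-1; rest ⊤}  OUT={a:-1; rest ⊤}
  B7:  IN={a:-1; rest ⊤}  OUT={a:-1; rest ⊤}
  B8:  IN={a:-1; rest ⊤}  OUT={a:-1; rest ⊤}
  B9:  IN={a:-1; rest ⊤}  OUT={d:2; rest ⊤}

Merge at B4: IN[B4] = OUT[B3] = {a: -1, b: ⊤, c: ⊤, d: ⊤, e: ⊤, f: ⊤}
Applying B4's transfer function to that IN value gives OUT[B4] (row B4 above).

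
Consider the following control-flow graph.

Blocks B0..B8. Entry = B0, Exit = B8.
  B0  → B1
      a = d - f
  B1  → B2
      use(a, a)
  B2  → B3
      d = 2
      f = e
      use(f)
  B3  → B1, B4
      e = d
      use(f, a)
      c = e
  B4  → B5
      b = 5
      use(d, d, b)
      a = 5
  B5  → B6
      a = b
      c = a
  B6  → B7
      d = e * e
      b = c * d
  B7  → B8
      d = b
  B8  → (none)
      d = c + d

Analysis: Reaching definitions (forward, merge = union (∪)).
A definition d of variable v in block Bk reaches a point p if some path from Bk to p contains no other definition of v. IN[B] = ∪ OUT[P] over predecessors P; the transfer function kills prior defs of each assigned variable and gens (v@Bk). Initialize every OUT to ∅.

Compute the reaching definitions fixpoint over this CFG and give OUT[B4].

Fixpoint table:
  B0:   IN={}   OUT={a@B0}
  B1:   IN={a@B0, c@B3, d@B2, e@B3, f@B2}   OUT={a@B0, c@B3, d@B2, e@B3, f@B2}
  B2:   IN={a@B0, c@B3, d@B2, e@B3, f@B2}   OUT={a@B0, c@B3, d@B2, e@B3, f@B2}
  B3:   IN={a@B0, c@B3, d@B2, e@B3, f@B2}   OUT={a@B0, c@B3, d@B2, e@B3, f@B2}
  B4:   IN={a@B0, c@B3, d@B2, e@B3, f@B2}   OUT={a@B4, b@B4, c@B3, d@B2, e@B3, f@B2}
  B5:   IN={a@B4, b@B4, c@B3, d@B2, e@B3, f@B2}   OUT={a@B5, b@B4, c@B5, d@B2, e@B3, f@B2}
  B6:   IN={a@B5, b@B4, c@B5, d@B2, e@B3, f@B2}   OUT={a@B5, b@B6, c@B5, d@B6, e@B3, f@B2}
  B7:   IN={a@B5, b@B6, c@B5, d@B6, e@B3, f@B2}   OUT={a@B5, b@B6, c@B5, d@B7, e@B3, f@B2}
  B8:   IN={a@B5, b@B6, c@B5, d@B7, e@B3, f@B2}   OUT={a@B5, b@B6, c@B5, d@B8, e@B3, f@B2}

Merge at B4: IN[B4] = OUT[B3] = {a@B0, c@B3, d@B2, e@B3, f@B2}
Applying B4's transfer function to that IN value gives OUT[B4] (row B4 above).

Answer: {a@B4, b@B4, c@B3, d@B2, e@B3, f@B2}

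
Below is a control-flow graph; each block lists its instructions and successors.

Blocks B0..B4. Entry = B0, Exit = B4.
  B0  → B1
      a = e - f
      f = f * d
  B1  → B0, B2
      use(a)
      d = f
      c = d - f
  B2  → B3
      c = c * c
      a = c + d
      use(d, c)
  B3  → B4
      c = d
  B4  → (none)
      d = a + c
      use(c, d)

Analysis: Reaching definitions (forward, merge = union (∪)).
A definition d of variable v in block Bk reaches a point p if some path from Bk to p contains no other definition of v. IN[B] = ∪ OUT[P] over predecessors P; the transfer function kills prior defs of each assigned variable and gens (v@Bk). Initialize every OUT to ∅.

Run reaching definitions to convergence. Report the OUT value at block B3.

Converged values:
  B0: | IN={a@B0, c@B1, d@B1, f@B0} | OUT={a@B0, c@B1, d@B1, f@B0}
  B1: | IN={a@B0, c@B1, d@B1, f@B0} | OUT={a@B0, c@B1, d@B1, f@B0}
  B2: | IN={a@B0, c@B1, d@B1, f@B0} | OUT={a@B2, c@B2, d@B1, f@B0}
  B3: | IN={a@B2, c@B2, d@B1, f@B0} | OUT={a@B2, c@B3, d@B1, f@B0}
  B4: | IN={a@B2, c@B3, d@B1, f@B0} | OUT={a@B2, c@B3, d@B4, f@B0}

Merge at B3: IN[B3] = OUT[B2] = {a@B2, c@B2, d@B1, f@B0}
Applying B3's transfer function to that IN value gives OUT[B3] (row B3 above).

Answer: {a@B2, c@B3, d@B1, f@B0}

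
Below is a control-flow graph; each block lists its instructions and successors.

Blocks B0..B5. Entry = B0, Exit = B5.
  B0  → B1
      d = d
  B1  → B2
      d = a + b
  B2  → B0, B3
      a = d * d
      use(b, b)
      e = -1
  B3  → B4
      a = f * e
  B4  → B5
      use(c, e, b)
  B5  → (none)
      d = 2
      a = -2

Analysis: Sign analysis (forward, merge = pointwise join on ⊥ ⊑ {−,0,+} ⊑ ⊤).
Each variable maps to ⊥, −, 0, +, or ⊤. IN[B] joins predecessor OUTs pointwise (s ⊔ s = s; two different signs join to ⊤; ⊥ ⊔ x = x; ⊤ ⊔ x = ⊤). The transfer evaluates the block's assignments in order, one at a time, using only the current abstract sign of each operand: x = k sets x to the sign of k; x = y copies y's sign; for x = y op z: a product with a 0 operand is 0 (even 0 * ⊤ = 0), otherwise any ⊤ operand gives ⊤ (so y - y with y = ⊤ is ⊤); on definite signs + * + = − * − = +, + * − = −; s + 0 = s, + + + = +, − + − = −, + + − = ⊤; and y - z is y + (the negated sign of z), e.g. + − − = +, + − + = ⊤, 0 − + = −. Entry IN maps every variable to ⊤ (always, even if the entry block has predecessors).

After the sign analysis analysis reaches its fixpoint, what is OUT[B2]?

Fixpoint table:
  B0: | IN=(all ⊤) | OUT=(all ⊤)
  B1: | IN=(all ⊤) | OUT=(all ⊤)
  B2: | IN=(all ⊤) | OUT={e:-; rest ⊤}
  B3: | IN={e:-; rest ⊤} | OUT={e:-; rest ⊤}
  B4: | IN={e:-; rest ⊤} | OUT={e:-; rest ⊤}
  B5: | IN={e:-; rest ⊤} | OUT={a:-, d:+, e:-; rest ⊤}

Merge at B2: IN[B2] = OUT[B1] = {a: ⊤, b: ⊤, c: ⊤, d: ⊤, e: ⊤, f: ⊤}
Applying B2's transfer function to that IN value gives OUT[B2] (row B2 above).

Answer: {a: ⊤, b: ⊤, c: ⊤, d: ⊤, e: -, f: ⊤}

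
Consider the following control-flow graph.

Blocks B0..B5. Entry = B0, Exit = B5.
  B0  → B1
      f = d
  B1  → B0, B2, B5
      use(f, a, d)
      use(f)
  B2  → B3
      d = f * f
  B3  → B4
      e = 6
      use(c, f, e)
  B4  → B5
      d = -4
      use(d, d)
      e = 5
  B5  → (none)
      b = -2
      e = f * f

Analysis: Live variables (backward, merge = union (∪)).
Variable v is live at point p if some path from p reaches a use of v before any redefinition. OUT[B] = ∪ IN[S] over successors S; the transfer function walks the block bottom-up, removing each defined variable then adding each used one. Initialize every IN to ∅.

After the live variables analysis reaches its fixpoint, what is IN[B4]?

Converged values:
  B0:  IN={a, c, d}  OUT={a, c, d, f}
  B1:  IN={a, c, d, f}  OUT={a, c, d, f}
  B2:  IN={c, f}  OUT={c, f}
  B3:  IN={c, f}  OUT={f}
  B4:  IN={f}  OUT={f}
  B5:  IN={f}  OUT={}

Merge at B4: OUT[B4] = IN[B5] = {f}
Applying B4's transfer function to that OUT value gives IN[B4] (row B4 above).

Answer: {f}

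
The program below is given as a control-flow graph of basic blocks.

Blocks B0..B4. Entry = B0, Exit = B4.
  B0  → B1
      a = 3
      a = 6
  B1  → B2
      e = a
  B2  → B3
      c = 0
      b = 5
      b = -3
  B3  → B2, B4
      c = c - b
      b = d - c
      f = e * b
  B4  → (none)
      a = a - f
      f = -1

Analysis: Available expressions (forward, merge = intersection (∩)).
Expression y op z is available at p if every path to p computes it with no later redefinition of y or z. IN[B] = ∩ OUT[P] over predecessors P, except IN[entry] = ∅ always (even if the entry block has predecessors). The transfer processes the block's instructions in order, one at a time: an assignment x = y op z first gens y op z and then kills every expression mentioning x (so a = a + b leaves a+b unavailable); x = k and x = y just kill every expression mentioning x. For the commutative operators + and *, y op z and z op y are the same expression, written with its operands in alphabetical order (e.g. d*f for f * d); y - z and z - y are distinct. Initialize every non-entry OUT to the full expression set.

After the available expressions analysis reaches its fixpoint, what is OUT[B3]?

Answer: {b*e, d-c}

Derivation:
Fixpoint table:
  B0:   IN={}   OUT={}
  B1:   IN={}   OUT={}
  B2:   IN={}   OUT={}
  B3:   IN={}   OUT={b*e, d-c}
  B4:   IN={b*e, d-c}   OUT={b*e, d-c}

Merge at B3: IN[B3] = OUT[B2] = {}
Applying B3's transfer function to that IN value gives OUT[B3] (row B3 above).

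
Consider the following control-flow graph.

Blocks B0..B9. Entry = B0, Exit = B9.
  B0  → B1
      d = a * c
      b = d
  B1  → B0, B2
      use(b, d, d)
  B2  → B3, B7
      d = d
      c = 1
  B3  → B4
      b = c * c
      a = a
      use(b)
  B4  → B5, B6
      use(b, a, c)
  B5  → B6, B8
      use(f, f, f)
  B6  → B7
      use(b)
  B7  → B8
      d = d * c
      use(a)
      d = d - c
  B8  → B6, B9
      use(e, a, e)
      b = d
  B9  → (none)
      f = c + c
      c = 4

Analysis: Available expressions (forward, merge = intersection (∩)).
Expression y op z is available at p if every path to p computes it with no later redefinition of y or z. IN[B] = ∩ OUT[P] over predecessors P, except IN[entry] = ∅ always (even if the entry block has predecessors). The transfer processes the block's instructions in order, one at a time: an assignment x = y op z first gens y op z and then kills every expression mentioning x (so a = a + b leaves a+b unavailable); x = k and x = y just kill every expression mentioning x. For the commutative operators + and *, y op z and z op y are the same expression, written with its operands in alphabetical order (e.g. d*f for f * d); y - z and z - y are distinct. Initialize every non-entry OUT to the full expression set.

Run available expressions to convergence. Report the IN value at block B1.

Answer: {a*c}

Trace:
Per-block solution:
  B0:   IN={}   OUT={a*c}
  B1:   IN={a*c}   OUT={a*c}
  B2:   IN={a*c}   OUT={}
  B3:   IN={}   OUT={c*c}
  B4:   IN={c*c}   OUT={c*c}
  B5:   IN={c*c}   OUT={c*c}
  B6:   IN={}   OUT={}
  B7:   IN={}   OUT={}
  B8:   IN={}   OUT={}
  B9:   IN={}   OUT={}

Merge at B1: IN[B1] = OUT[B0] = {a*c}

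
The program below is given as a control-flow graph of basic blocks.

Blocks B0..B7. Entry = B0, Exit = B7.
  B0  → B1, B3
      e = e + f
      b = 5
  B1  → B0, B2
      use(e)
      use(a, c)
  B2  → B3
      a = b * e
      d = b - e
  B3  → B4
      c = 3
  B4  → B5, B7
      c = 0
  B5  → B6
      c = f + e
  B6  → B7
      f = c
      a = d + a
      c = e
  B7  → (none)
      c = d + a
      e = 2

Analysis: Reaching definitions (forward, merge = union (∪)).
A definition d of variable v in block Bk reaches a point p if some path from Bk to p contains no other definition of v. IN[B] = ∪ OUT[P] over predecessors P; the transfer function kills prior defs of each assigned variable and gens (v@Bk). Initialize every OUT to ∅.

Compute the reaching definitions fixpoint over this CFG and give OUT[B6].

Answer: {a@B6, b@B0, c@B6, d@B2, e@B0, f@B6}

Derivation:
Fixpoint table:
  B0:   IN={b@B0, e@B0}   OUT={b@B0, e@B0}
  B1:   IN={b@B0, e@B0}   OUT={b@B0, e@B0}
  B2:   IN={b@B0, e@B0}   OUT={a@B2, b@B0, d@B2, e@B0}
  B3:   IN={a@B2, b@B0, d@B2, e@B0}   OUT={a@B2, b@B0, c@B3, d@B2, e@B0}
  B4:   IN={a@B2, b@B0, c@B3, d@B2, e@B0}   OUT={a@B2, b@B0, c@B4, d@B2, e@B0}
  B5:   IN={a@B2, b@B0, c@B4, d@B2, e@B0}   OUT={a@B2, b@B0, c@B5, d@B2, e@B0}
  B6:   IN={a@B2, b@B0, c@B5, d@B2, e@B0}   OUT={a@B6, b@B0, c@B6, d@B2, e@B0, f@B6}
  B7:   IN={a@B2, a@B6, b@B0, c@B4, c@B6, d@B2, e@B0, f@B6}   OUT={a@B2, a@B6, b@B0, c@B7, d@B2, e@B7, f@B6}

Merge at B6: IN[B6] = OUT[B5] = {a@B2, b@B0, c@B5, d@B2, e@B0}
Applying B6's transfer function to that IN value gives OUT[B6] (row B6 above).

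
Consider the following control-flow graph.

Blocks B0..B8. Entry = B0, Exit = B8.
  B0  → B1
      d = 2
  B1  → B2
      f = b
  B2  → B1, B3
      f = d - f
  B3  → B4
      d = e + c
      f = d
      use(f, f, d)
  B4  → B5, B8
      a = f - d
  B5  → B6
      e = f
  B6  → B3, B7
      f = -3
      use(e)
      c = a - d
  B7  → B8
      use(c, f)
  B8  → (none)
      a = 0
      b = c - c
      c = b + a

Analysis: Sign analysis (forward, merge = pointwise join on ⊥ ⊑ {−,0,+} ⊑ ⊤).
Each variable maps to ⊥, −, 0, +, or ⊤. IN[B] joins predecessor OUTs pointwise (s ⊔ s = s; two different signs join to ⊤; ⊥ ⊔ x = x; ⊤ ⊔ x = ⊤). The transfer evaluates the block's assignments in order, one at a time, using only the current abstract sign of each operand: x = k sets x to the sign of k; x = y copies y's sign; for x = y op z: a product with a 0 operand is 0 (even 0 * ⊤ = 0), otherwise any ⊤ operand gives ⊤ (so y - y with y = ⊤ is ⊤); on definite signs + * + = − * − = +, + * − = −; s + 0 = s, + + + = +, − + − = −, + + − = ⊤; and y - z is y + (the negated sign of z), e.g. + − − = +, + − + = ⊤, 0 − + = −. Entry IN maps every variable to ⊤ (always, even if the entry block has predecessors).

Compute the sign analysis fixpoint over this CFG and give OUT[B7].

Answer: {a: ⊤, b: ⊤, c: ⊤, d: ⊤, e: ⊤, f: -}

Working:
Fixpoint table:
  B0:   IN=(all ⊤)   OUT={d:+; rest ⊤}
  B1:   IN={d:+; rest ⊤}   OUT={d:+; rest ⊤}
  B2:   IN={d:+; rest ⊤}   OUT={d:+; rest ⊤}
  B3:   IN=(all ⊤)   OUT=(all ⊤)
  B4:   IN=(all ⊤)   OUT=(all ⊤)
  B5:   IN=(all ⊤)   OUT=(all ⊤)
  B6:   IN=(all ⊤)   OUT={f:-; rest ⊤}
  B7:   IN={f:-; rest ⊤}   OUT={f:-; rest ⊤}
  B8:   IN=(all ⊤)   OUT={a:0; rest ⊤}

Merge at B7: IN[B7] = OUT[B6] = {a: ⊤, b: ⊤, c: ⊤, d: ⊤, e: ⊤, f: -}
Applying B7's transfer function to that IN value gives OUT[B7] (row B7 above).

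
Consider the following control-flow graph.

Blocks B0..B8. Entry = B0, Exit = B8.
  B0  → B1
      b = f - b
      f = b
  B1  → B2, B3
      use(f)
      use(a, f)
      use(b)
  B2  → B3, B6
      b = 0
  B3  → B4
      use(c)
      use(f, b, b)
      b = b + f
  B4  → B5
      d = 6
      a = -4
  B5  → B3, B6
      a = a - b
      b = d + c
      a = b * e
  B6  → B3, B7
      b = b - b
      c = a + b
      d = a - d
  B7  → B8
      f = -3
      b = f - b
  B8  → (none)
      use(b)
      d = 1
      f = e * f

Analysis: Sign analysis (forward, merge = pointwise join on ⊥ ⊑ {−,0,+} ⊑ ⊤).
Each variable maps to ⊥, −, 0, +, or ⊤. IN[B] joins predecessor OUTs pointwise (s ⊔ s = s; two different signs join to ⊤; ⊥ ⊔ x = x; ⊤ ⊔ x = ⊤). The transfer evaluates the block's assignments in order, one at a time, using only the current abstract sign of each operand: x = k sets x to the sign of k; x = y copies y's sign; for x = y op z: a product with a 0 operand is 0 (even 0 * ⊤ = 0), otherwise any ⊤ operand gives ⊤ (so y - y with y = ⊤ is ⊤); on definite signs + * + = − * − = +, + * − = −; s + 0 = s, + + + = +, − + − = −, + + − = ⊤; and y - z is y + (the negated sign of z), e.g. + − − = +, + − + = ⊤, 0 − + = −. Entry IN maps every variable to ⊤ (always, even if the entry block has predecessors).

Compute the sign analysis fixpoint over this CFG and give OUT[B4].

Answer: {a: -, b: ⊤, c: ⊤, d: +, e: ⊤, f: ⊤}

Working:
Per-block solution:
  B0: | IN=(all ⊤) | OUT=(all ⊤)
  B1: | IN=(all ⊤) | OUT=(all ⊤)
  B2: | IN=(all ⊤) | OUT={b:0; rest ⊤}
  B3: | IN=(all ⊤) | OUT=(all ⊤)
  B4: | IN=(all ⊤) | OUT={a:-, d:+; rest ⊤}
  B5: | IN={a:-, d:+; rest ⊤} | OUT={d:+; rest ⊤}
  B6: | IN=(all ⊤) | OUT=(all ⊤)
  B7: | IN=(all ⊤) | OUT={f:-; rest ⊤}
  B8: | IN={f:-; rest ⊤} | OUT={d:+; rest ⊤}

Merge at B4: IN[B4] = OUT[B3] = {a: ⊤, b: ⊤, c: ⊤, d: ⊤, e: ⊤, f: ⊤}
Applying B4's transfer function to that IN value gives OUT[B4] (row B4 above).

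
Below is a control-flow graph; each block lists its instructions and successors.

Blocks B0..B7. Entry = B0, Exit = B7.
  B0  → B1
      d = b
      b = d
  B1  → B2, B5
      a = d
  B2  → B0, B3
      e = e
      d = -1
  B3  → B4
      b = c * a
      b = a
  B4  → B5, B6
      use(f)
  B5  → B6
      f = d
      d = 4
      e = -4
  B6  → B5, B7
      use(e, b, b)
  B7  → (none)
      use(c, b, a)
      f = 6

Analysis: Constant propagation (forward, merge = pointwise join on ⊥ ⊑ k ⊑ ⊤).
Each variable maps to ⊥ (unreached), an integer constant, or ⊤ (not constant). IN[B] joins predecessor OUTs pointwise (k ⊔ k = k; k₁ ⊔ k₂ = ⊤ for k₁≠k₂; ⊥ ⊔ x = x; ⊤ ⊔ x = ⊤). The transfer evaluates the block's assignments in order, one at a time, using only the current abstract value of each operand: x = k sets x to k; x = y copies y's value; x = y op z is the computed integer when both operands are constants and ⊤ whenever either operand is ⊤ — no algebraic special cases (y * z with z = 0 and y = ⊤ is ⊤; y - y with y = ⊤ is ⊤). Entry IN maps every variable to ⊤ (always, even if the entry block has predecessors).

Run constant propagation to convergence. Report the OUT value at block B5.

Fixpoint table:
  B0:   IN=(all ⊤)   OUT=(all ⊤)
  B1:   IN=(all ⊤)   OUT=(all ⊤)
  B2:   IN=(all ⊤)   OUT={d:-1; rest ⊤}
  B3:   IN={d:-1; rest ⊤}   OUT={d:-1; rest ⊤}
  B4:   IN={d:-1; rest ⊤}   OUT={d:-1; rest ⊤}
  B5:   IN=(all ⊤)   OUT={d:4, e:-4; rest ⊤}
  B6:   IN=(all ⊤)   OUT=(all ⊤)
  B7:   IN=(all ⊤)   OUT={f:6; rest ⊤}

Merge at B5: IN[B5] = OUT[B1] ⊔ OUT[B4] ⊔ OUT[B6] = {a: ⊤, b: ⊤, c: ⊤, d: ⊤, e: ⊤, f: ⊤}
Applying B5's transfer function to that IN value gives OUT[B5] (row B5 above).

Answer: {a: ⊤, b: ⊤, c: ⊤, d: 4, e: -4, f: ⊤}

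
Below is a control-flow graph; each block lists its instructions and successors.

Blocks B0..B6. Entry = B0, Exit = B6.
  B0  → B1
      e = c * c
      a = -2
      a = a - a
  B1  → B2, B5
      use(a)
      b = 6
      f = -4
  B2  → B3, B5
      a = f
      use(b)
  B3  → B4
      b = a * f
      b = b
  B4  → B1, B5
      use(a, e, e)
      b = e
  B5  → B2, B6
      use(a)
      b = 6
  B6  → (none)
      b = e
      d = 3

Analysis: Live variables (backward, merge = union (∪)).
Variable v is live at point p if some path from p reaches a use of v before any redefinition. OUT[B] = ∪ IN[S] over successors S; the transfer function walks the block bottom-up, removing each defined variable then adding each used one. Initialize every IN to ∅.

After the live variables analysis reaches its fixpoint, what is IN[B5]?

Converged values:
  B0:   IN={c}   OUT={a, e}
  B1:   IN={a, e}   OUT={a, b, e, f}
  B2:   IN={b, e, f}   OUT={a, e, f}
  B3:   IN={a, e, f}   OUT={a, e, f}
  B4:   IN={a, e, f}   OUT={a, e, f}
  B5:   IN={a, e, f}   OUT={b, e, f}
  B6:   IN={e}   OUT={}

Merge at B5: OUT[B5] = IN[B2] ⊔ IN[B6] = {b, e, f}
Applying B5's transfer function to that OUT value gives IN[B5] (row B5 above).

Answer: {a, e, f}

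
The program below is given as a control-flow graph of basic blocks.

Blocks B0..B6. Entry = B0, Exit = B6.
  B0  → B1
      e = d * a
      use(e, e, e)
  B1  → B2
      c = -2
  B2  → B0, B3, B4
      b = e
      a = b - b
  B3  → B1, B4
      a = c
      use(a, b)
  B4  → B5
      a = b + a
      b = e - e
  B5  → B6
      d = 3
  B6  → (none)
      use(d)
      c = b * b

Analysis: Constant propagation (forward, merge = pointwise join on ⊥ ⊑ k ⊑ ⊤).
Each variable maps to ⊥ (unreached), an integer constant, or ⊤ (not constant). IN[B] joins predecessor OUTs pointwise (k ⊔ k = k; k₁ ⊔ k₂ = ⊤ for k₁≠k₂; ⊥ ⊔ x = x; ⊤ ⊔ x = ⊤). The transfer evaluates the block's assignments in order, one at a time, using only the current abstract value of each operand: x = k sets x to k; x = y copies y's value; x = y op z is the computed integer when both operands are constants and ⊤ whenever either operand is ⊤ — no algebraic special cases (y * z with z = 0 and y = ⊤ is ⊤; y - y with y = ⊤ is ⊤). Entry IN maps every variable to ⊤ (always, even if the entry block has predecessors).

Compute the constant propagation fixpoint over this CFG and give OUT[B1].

Answer: {a: ⊤, b: ⊤, c: -2, d: ⊤, e: ⊤, f: ⊤}

Derivation:
Converged values:
  B0:   IN=(all ⊤)   OUT=(all ⊤)
  B1:   IN=(all ⊤)   OUT={c:-2; rest ⊤}
  B2:   IN={c:-2; rest ⊤}   OUT={c:-2; rest ⊤}
  B3:   IN={c:-2; rest ⊤}   OUT={a:-2, c:-2; rest ⊤}
  B4:   IN={c:-2; rest ⊤}   OUT={c:-2; rest ⊤}
  B5:   IN={c:-2; rest ⊤}   OUT={c:-2, d:3; rest ⊤}
  B6:   IN={c:-2, d:3; rest ⊤}   OUT={d:3; rest ⊤}

Merge at B1: IN[B1] = OUT[B0] ⊔ OUT[B3] = {a: ⊤, b: ⊤, c: ⊤, d: ⊤, e: ⊤, f: ⊤}
Applying B1's transfer function to that IN value gives OUT[B1] (row B1 above).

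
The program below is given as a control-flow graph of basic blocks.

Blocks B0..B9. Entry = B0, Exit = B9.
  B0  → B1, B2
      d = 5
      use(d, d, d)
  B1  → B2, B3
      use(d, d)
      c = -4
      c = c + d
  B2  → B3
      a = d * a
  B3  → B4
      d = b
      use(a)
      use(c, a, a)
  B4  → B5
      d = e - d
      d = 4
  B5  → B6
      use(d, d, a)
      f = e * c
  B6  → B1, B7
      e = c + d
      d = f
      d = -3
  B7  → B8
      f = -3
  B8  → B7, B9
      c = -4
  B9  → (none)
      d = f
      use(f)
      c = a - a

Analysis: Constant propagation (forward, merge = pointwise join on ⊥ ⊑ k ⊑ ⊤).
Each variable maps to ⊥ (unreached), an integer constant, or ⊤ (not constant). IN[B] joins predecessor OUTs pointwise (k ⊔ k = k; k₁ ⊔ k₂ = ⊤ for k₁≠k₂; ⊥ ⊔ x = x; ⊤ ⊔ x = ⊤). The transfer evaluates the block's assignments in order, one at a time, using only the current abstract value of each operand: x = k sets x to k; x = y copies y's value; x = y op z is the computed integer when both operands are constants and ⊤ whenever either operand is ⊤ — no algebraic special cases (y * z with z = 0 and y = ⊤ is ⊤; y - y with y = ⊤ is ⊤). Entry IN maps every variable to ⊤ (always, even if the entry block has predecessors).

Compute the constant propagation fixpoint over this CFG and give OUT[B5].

Fixpoint table:
  B0: | IN=(all ⊤) | OUT={d:5; rest ⊤}
  B1: | IN=(all ⊤) | OUT=(all ⊤)
  B2: | IN=(all ⊤) | OUT=(all ⊤)
  B3: | IN=(all ⊤) | OUT=(all ⊤)
  B4: | IN=(all ⊤) | OUT={d:4; rest ⊤}
  B5: | IN={d:4; rest ⊤} | OUT={d:4; rest ⊤}
  B6: | IN={d:4; rest ⊤} | OUT={d:-3; rest ⊤}
  B7: | IN={d:-3; rest ⊤} | OUT={d:-3, f:-3; rest ⊤}
  B8: | IN={d:-3, f:-3; rest ⊤} | OUT={c:-4, d:-3, f:-3; rest ⊤}
  B9: | IN={c:-4, d:-3, f:-3; rest ⊤} | OUT={d:-3, f:-3; rest ⊤}

Merge at B5: IN[B5] = OUT[B4] = {a: ⊤, b: ⊤, c: ⊤, d: 4, e: ⊤, f: ⊤}
Applying B5's transfer function to that IN value gives OUT[B5] (row B5 above).

Answer: {a: ⊤, b: ⊤, c: ⊤, d: 4, e: ⊤, f: ⊤}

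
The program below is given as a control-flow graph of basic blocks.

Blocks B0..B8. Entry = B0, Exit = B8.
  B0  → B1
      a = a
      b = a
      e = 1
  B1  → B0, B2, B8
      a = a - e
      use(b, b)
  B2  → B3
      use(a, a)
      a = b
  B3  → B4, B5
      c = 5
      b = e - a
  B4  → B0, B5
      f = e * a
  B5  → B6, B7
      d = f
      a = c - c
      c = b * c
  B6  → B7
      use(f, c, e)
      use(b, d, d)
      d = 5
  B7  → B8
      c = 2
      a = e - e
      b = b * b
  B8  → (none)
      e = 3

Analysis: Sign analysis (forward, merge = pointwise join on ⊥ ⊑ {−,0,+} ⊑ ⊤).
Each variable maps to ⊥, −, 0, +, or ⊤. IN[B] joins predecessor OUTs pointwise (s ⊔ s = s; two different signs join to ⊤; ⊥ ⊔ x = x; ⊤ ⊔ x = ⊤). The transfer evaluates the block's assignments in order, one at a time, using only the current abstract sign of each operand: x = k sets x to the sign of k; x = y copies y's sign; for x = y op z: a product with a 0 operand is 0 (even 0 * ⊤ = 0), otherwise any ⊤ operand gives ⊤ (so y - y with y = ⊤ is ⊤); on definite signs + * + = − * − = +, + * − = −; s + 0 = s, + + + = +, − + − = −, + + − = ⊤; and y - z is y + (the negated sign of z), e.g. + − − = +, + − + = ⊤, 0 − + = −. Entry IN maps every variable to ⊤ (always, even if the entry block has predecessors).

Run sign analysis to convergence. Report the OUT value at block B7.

Per-block solution:
  B0:   IN=(all ⊤)   OUT={e:+; rest ⊤}
  B1:   IN={e:+; rest ⊤}   OUT={e:+; rest ⊤}
  B2:   IN={e:+; rest ⊤}   OUT={e:+; rest ⊤}
  B3:   IN={e:+; rest ⊤}   OUT={c:+, e:+; rest ⊤}
  B4:   IN={c:+, e:+; rest ⊤}   OUT={c:+, e:+; rest ⊤}
  B5:   IN={c:+, e:+; rest ⊤}   OUT={e:+; rest ⊤}
  B6:   IN={e:+; rest ⊤}   OUT={d:+, e:+; rest ⊤}
  B7:   IN={e:+; rest ⊤}   OUT={c:+, e:+; rest ⊤}
  B8:   IN={e:+; rest ⊤}   OUT={e:+; rest ⊤}

Merge at B7: IN[B7] = OUT[B5] ⊔ OUT[B6] = {a: ⊤, b: ⊤, c: ⊤, d: ⊤, e: +, f: ⊤}
Applying B7's transfer function to that IN value gives OUT[B7] (row B7 above).

Answer: {a: ⊤, b: ⊤, c: +, d: ⊤, e: +, f: ⊤}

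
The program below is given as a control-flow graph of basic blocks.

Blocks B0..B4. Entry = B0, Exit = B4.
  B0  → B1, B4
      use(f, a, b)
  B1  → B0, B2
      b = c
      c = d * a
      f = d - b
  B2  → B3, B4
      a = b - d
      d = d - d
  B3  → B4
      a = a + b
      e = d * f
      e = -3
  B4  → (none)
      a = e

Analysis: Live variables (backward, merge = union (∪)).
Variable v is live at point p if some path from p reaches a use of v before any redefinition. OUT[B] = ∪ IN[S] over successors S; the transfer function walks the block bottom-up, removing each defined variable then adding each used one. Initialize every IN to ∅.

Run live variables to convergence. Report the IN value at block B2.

Answer: {b, d, e, f}

Derivation:
Converged values:
  B0: | IN={a, b, c, d, e, f} | OUT={a, c, d, e}
  B1: | IN={a, c, d, e} | OUT={a, b, c, d, e, f}
  B2: | IN={b, d, e, f} | OUT={a, b, d, e, f}
  B3: | IN={a, b, d, f} | OUT={e}
  B4: | IN={e} | OUT={}

Merge at B2: OUT[B2] = IN[B3] ⊔ IN[B4] = {a, b, d, e, f}
Applying B2's transfer function to that OUT value gives IN[B2] (row B2 above).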